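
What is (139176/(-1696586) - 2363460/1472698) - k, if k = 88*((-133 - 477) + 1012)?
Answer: -22098307801384734/624639702257 ≈ -35378.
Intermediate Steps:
k = 35376 (k = 88*(-610 + 1012) = 88*402 = 35376)
(139176/(-1696586) - 2363460/1472698) - k = (139176/(-1696586) - 2363460/1472698) - 1*35376 = (139176*(-1/1696586) - 2363460*1/1472698) - 35376 = (-69588/848293 - 1181730/736349) - 35376 = -1053694341102/624639702257 - 35376 = -22098307801384734/624639702257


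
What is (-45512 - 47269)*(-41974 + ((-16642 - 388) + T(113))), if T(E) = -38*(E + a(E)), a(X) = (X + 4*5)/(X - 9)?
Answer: 23509442151/4 ≈ 5.8774e+9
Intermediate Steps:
a(X) = (20 + X)/(-9 + X) (a(X) = (X + 20)/(-9 + X) = (20 + X)/(-9 + X))
T(E) = -38*E - 38*(20 + E)/(-9 + E) (T(E) = -38*(E + (20 + E)/(-9 + E)) = -38*E - 38*(20 + E)/(-9 + E))
(-45512 - 47269)*(-41974 + ((-16642 - 388) + T(113))) = (-45512 - 47269)*(-41974 + ((-16642 - 388) + 38*(-20 - 1*113² + 8*113)/(-9 + 113))) = -92781*(-41974 + (-17030 + 38*(-20 - 1*12769 + 904)/104)) = -92781*(-41974 + (-17030 + 38*(1/104)*(-20 - 12769 + 904))) = -92781*(-41974 + (-17030 + 38*(1/104)*(-11885))) = -92781*(-41974 + (-17030 - 225815/52)) = -92781*(-41974 - 1111375/52) = -92781*(-3294023/52) = 23509442151/4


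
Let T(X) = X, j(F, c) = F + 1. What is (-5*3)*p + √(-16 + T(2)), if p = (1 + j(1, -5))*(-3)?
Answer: 135 + I*√14 ≈ 135.0 + 3.7417*I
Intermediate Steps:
j(F, c) = 1 + F
p = -9 (p = (1 + (1 + 1))*(-3) = (1 + 2)*(-3) = 3*(-3) = -9)
(-5*3)*p + √(-16 + T(2)) = -5*3*(-9) + √(-16 + 2) = -15*(-9) + √(-14) = 135 + I*√14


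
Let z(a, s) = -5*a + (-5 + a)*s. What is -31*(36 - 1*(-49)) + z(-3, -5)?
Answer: -2580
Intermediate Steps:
z(a, s) = -5*a + s*(-5 + a)
-31*(36 - 1*(-49)) + z(-3, -5) = -31*(36 - 1*(-49)) + (-5*(-3) - 5*(-5) - 3*(-5)) = -31*(36 + 49) + (15 + 25 + 15) = -31*85 + 55 = -2635 + 55 = -2580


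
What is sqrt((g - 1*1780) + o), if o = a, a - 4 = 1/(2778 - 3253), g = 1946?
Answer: sqrt(1534231)/95 ≈ 13.038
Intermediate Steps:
a = 1899/475 (a = 4 + 1/(2778 - 3253) = 4 + 1/(-475) = 4 - 1/475 = 1899/475 ≈ 3.9979)
o = 1899/475 ≈ 3.9979
sqrt((g - 1*1780) + o) = sqrt((1946 - 1*1780) + 1899/475) = sqrt((1946 - 1780) + 1899/475) = sqrt(166 + 1899/475) = sqrt(80749/475) = sqrt(1534231)/95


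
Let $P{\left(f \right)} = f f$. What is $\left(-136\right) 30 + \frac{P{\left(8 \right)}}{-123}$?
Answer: $- \frac{501904}{123} \approx -4080.5$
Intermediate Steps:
$P{\left(f \right)} = f^{2}$
$\left(-136\right) 30 + \frac{P{\left(8 \right)}}{-123} = \left(-136\right) 30 + \frac{8^{2}}{-123} = -4080 + 64 \left(- \frac{1}{123}\right) = -4080 - \frac{64}{123} = - \frac{501904}{123}$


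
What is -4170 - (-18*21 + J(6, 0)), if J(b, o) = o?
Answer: -3792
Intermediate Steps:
-4170 - (-18*21 + J(6, 0)) = -4170 - (-18*21 + 0) = -4170 - (-378 + 0) = -4170 - 1*(-378) = -4170 + 378 = -3792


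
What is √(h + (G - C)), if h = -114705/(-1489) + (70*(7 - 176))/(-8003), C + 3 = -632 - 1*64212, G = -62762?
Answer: 2*√76805897935985390/11916467 ≈ 46.514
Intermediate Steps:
C = -64847 (C = -3 + (-632 - 1*64212) = -3 + (-632 - 64212) = -3 - 64844 = -64847)
h = 935598985/11916467 (h = -114705*(-1/1489) + (70*(-169))*(-1/8003) = 114705/1489 - 11830*(-1/8003) = 114705/1489 + 11830/8003 = 935598985/11916467 ≈ 78.513)
√(h + (G - C)) = √(935598985/11916467 + (-62762 - 1*(-64847))) = √(935598985/11916467 + (-62762 + 64847)) = √(935598985/11916467 + 2085) = √(25781432680/11916467) = 2*√76805897935985390/11916467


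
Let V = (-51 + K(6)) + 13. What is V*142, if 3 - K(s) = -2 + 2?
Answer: -4970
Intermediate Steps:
K(s) = 3 (K(s) = 3 - (-2 + 2) = 3 - 1*0 = 3 + 0 = 3)
V = -35 (V = (-51 + 3) + 13 = -48 + 13 = -35)
V*142 = -35*142 = -4970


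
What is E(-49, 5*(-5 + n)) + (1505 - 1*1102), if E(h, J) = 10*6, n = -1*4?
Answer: 463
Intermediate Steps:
n = -4
E(h, J) = 60
E(-49, 5*(-5 + n)) + (1505 - 1*1102) = 60 + (1505 - 1*1102) = 60 + (1505 - 1102) = 60 + 403 = 463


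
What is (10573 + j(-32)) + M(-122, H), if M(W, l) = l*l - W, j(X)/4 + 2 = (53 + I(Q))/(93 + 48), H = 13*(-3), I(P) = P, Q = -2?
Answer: 573844/47 ≈ 12209.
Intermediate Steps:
H = -39
j(X) = -308/47 (j(X) = -8 + 4*((53 - 2)/(93 + 48)) = -8 + 4*(51/141) = -8 + 4*(51*(1/141)) = -8 + 4*(17/47) = -8 + 68/47 = -308/47)
M(W, l) = l² - W
(10573 + j(-32)) + M(-122, H) = (10573 - 308/47) + ((-39)² - 1*(-122)) = 496623/47 + (1521 + 122) = 496623/47 + 1643 = 573844/47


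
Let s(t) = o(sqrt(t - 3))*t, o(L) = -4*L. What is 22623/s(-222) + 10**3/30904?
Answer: 125/3863 - 7541*I/4440 ≈ 0.032358 - 1.6984*I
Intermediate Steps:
s(t) = -4*t*sqrt(-3 + t) (s(t) = (-4*sqrt(t - 3))*t = (-4*sqrt(-3 + t))*t = -4*t*sqrt(-3 + t))
22623/s(-222) + 10**3/30904 = 22623/((-4*(-222)*sqrt(-3 - 222))) + 10**3/30904 = 22623/((-4*(-222)*sqrt(-225))) + 1000*(1/30904) = 22623/((-4*(-222)*15*I)) + 125/3863 = 22623/((13320*I)) + 125/3863 = 22623*(-I/13320) + 125/3863 = -7541*I/4440 + 125/3863 = 125/3863 - 7541*I/4440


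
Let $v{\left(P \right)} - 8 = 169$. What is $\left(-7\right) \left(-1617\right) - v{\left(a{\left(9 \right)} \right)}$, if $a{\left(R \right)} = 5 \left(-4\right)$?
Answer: $11142$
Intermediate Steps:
$a{\left(R \right)} = -20$
$v{\left(P \right)} = 177$ ($v{\left(P \right)} = 8 + 169 = 177$)
$\left(-7\right) \left(-1617\right) - v{\left(a{\left(9 \right)} \right)} = \left(-7\right) \left(-1617\right) - 177 = 11319 - 177 = 11142$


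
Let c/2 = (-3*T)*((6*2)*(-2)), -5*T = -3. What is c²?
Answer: 186624/25 ≈ 7465.0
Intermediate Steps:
T = ⅗ (T = -⅕*(-3) = ⅗ ≈ 0.60000)
c = 432/5 (c = 2*((-3*⅗)*((6*2)*(-2))) = 2*(-108*(-2)/5) = 2*(-9/5*(-24)) = 2*(216/5) = 432/5 ≈ 86.400)
c² = (432/5)² = 186624/25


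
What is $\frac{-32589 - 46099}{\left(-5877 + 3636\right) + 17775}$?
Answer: $- \frac{39344}{7767} \approx -5.0655$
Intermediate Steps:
$\frac{-32589 - 46099}{\left(-5877 + 3636\right) + 17775} = - \frac{78688}{-2241 + 17775} = - \frac{78688}{15534} = \left(-78688\right) \frac{1}{15534} = - \frac{39344}{7767}$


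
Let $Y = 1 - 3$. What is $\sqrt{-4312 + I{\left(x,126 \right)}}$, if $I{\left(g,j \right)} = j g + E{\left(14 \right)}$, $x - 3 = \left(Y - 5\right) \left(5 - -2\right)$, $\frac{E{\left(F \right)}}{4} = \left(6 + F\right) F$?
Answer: $2 i \sqrt{2247} \approx 94.805 i$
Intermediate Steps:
$E{\left(F \right)} = 4 F \left(6 + F\right)$ ($E{\left(F \right)} = 4 \left(6 + F\right) F = 4 F \left(6 + F\right)$)
$Y = -2$
$x = -46$ ($x = 3 + \left(-2 - 5\right) \left(5 - -2\right) = 3 - 7 \left(5 + 2\right) = 3 - 49 = -46$)
$I{\left(g,j \right)} = 1120 + g j$ ($I{\left(g,j \right)} = j g + 4 \cdot 14 \left(6 + 14\right) = g j + 4 \cdot 14 \cdot 20 = g j + 1120 = 1120 + g j$)
$\sqrt{-4312 + I{\left(x,126 \right)}} = \sqrt{-4312 + \left(1120 - 5796\right)} = \sqrt{-4312 - 4676} = \sqrt{-8988} = 2 i \sqrt{2247}$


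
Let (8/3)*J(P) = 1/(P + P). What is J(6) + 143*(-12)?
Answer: -54911/32 ≈ -1716.0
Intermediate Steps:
J(P) = 3/(16*P) (J(P) = 3/(8*(P + P)) = 3/(8*((2*P))) = 3*(1/(2*P))/8 = 3/(16*P))
J(6) + 143*(-12) = (3/16)/6 + 143*(-12) = (3/16)*(⅙) - 1716 = 1/32 - 1716 = -54911/32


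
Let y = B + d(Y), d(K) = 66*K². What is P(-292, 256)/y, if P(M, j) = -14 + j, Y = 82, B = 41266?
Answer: 121/242525 ≈ 0.00049892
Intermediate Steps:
y = 485050 (y = 41266 + 66*82² = 41266 + 66*6724 = 41266 + 443784 = 485050)
P(-292, 256)/y = (-14 + 256)/485050 = 242*(1/485050) = 121/242525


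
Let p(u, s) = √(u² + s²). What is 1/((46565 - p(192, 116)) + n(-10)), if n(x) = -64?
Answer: 46501/2162292681 + 4*√3145/2162292681 ≈ 2.1609e-5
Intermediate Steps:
p(u, s) = √(s² + u²)
1/((46565 - p(192, 116)) + n(-10)) = 1/((46565 - √(116² + 192²)) - 64) = 1/((46565 - √(13456 + 36864)) - 64) = 1/((46565 - √50320) - 64) = 1/((46565 - 4*√3145) - 64) = 1/(46501 - 4*√3145)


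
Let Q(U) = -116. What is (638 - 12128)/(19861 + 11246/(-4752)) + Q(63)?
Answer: -5500657348/47184113 ≈ -116.58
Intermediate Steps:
(638 - 12128)/(19861 + 11246/(-4752)) + Q(63) = (638 - 12128)/(19861 + 11246/(-4752)) - 116 = -11490/(19861 + 11246*(-1/4752)) - 116 = -11490/(19861 - 5623/2376) - 116 = -11490/47184113/2376 - 116 = -11490*2376/47184113 - 116 = -27300240/47184113 - 116 = -5500657348/47184113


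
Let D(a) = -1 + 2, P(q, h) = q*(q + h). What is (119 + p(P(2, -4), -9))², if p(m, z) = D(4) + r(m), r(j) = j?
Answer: 13456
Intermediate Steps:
P(q, h) = q*(h + q)
D(a) = 1
p(m, z) = 1 + m
(119 + p(P(2, -4), -9))² = (119 + (1 + 2*(-4 + 2)))² = (119 + (1 + 2*(-2)))² = (119 + (1 - 4))² = (119 - 3)² = 116² = 13456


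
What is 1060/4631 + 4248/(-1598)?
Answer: -8989304/3700169 ≈ -2.4294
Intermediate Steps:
1060/4631 + 4248/(-1598) = 1060*(1/4631) + 4248*(-1/1598) = 1060/4631 - 2124/799 = -8989304/3700169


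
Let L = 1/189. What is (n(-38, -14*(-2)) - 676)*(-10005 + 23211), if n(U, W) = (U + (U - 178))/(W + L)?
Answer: -47885933244/5293 ≈ -9.0470e+6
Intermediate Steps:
L = 1/189 ≈ 0.0052910
n(U, W) = (-178 + 2*U)/(1/189 + W) (n(U, W) = (U + (U - 178))/(W + 1/189) = (U + (-178 + U))/(1/189 + W) = (-178 + 2*U)/(1/189 + W))
(n(-38, -14*(-2)) - 676)*(-10005 + 23211) = (378*(-89 - 38)/(1 + 189*(-14*(-2))) - 676)*(-10005 + 23211) = (378*(-127)/(1 + 189*28) - 676)*13206 = (378*(-127)/(1 + 5292) - 676)*13206 = (378*(-127)/5293 - 676)*13206 = (378*(1/5293)*(-127) - 676)*13206 = (-48006/5293 - 676)*13206 = -3626074/5293*13206 = -47885933244/5293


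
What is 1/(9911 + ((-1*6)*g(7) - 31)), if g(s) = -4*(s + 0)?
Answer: 1/10048 ≈ 9.9522e-5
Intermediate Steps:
g(s) = -4*s
1/(9911 + ((-1*6)*g(7) - 31)) = 1/(9911 + ((-1*6)*(-4*7) - 31)) = 1/(9911 + (-6*(-28) - 31)) = 1/(9911 + (168 - 31)) = 1/(9911 + 137) = 1/10048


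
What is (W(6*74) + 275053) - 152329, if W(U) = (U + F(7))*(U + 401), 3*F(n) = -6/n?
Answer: 3483638/7 ≈ 4.9766e+5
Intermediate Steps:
F(n) = -2/n (F(n) = (-6/n)/3 = -2/n)
W(U) = (401 + U)*(-2/7 + U) (W(U) = (U - 2/7)*(U + 401) = (U - 2*1/7)*(401 + U) = (U - 2/7)*(401 + U) = (-2/7 + U)*(401 + U) = (401 + U)*(-2/7 + U))
(W(6*74) + 275053) - 152329 = ((-802/7 + (6*74)**2 + 2805*(6*74)/7) + 275053) - 152329 = ((-802/7 + 444**2 + (2805/7)*444) + 275053) - 152329 = ((-802/7 + 197136 + 1245420/7) + 275053) - 152329 = (2624570/7 + 275053) - 152329 = 4549941/7 - 152329 = 3483638/7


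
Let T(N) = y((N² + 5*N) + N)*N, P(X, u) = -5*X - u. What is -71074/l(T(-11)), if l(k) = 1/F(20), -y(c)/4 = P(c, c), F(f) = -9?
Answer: 639666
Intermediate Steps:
P(X, u) = -u - 5*X
y(c) = 24*c (y(c) = -4*(-c - 5*c) = -(-24)*c = 24*c)
T(N) = N*(24*N² + 144*N) (T(N) = (24*((N² + 5*N) + N))*N = (24*(N² + 6*N))*N = (24*N² + 144*N)*N = N*(24*N² + 144*N))
l(k) = -⅑ (l(k) = 1/(-9) = -⅑)
-71074/l(T(-11)) = -71074/(-⅑) = -71074*(-9) = 639666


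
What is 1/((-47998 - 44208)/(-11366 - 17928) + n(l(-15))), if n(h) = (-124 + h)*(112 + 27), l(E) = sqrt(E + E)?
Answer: -3697043250083/63834951314563591 - 29820310651*I*sqrt(30)/63834951314563591 ≈ -5.7916e-5 - 2.5587e-6*I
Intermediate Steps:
l(E) = sqrt(2)*sqrt(E) (l(E) = sqrt(2*E) = sqrt(2)*sqrt(E))
n(h) = -17236 + 139*h (n(h) = (-124 + h)*139 = -17236 + 139*h)
1/((-47998 - 44208)/(-11366 - 17928) + n(l(-15))) = 1/((-47998 - 44208)/(-11366 - 17928) + (-17236 + 139*(sqrt(2)*sqrt(-15)))) = 1/(-92206/(-29294) + (-17236 + 139*(sqrt(2)*(I*sqrt(15))))) = 1/(-92206*(-1/29294) + (-17236 + 139*(I*sqrt(30)))) = 1/(46103/14647 + (-17236 + 139*I*sqrt(30))) = 1/(-252409589/14647 + 139*I*sqrt(30))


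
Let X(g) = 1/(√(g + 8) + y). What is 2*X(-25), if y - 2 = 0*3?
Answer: 4/21 - 2*I*√17/21 ≈ 0.19048 - 0.39268*I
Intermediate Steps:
y = 2 (y = 2 + 0*3 = 2 + 0 = 2)
X(g) = 1/(2 + √(8 + g)) (X(g) = 1/(√(g + 8) + 2) = 1/(√(8 + g) + 2) = 1/(2 + √(8 + g)))
2*X(-25) = 2/(2 + √(8 - 25)) = 2/(2 + √(-17)) = 2/(2 + I*√17)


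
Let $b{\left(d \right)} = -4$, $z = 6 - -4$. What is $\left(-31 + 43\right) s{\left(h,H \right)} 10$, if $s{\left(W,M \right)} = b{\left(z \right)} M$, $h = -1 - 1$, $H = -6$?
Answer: $2880$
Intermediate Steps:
$z = 10$ ($z = 6 + 4 = 10$)
$h = -2$
$s{\left(W,M \right)} = - 4 M$
$\left(-31 + 43\right) s{\left(h,H \right)} 10 = \left(-31 + 43\right) \left(\left(-4\right) \left(-6\right)\right) 10 = 12 \cdot 24 \cdot 10 = 288 \cdot 10 = 2880$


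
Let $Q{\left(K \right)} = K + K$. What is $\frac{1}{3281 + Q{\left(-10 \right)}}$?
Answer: $\frac{1}{3261} \approx 0.00030665$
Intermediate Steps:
$Q{\left(K \right)} = 2 K$
$\frac{1}{3281 + Q{\left(-10 \right)}} = \frac{1}{3281 + 2 \left(-10\right)} = \frac{1}{3281 - 20} = \frac{1}{3261}$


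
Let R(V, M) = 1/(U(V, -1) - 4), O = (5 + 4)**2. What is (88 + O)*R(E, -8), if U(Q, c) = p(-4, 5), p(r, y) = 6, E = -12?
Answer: 169/2 ≈ 84.500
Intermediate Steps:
U(Q, c) = 6
O = 81 (O = 9**2 = 81)
R(V, M) = 1/2 (R(V, M) = 1/(6 - 4) = 1/2)
(88 + O)*R(E, -8) = (88 + 81)*(1/2) = 169*(1/2) = 169/2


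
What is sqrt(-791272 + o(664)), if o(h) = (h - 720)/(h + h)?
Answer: I*sqrt(21804292394)/166 ≈ 889.54*I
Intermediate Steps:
o(h) = (-720 + h)/(2*h) (o(h) = (-720 + h)/((2*h)) = (-720 + h)*(1/(2*h)) = (-720 + h)/(2*h))
sqrt(-791272 + o(664)) = sqrt(-791272 + (1/2)*(-720 + 664)/664) = sqrt(-791272 + (1/2)*(1/664)*(-56)) = sqrt(-791272 - 7/166) = sqrt(-131351159/166) = I*sqrt(21804292394)/166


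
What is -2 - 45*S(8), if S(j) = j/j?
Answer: -47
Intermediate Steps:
S(j) = 1
-2 - 45*S(8) = -2 - 45*1 = -2 - 45 = -47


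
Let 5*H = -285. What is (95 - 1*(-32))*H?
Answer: -7239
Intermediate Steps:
H = -57 (H = (⅕)*(-285) = -57)
(95 - 1*(-32))*H = (95 - 1*(-32))*(-57) = (95 + 32)*(-57) = 127*(-57) = -7239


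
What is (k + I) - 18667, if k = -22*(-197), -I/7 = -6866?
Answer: 33729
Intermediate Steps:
I = 48062 (I = -7*(-6866) = 48062)
k = 4334
(k + I) - 18667 = (4334 + 48062) - 18667 = 52396 - 18667 = 33729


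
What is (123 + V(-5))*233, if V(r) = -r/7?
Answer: 201778/7 ≈ 28825.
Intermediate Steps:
V(r) = -r/7
(123 + V(-5))*233 = (123 - ⅐*(-5))*233 = (123 + 5/7)*233 = (866/7)*233 = 201778/7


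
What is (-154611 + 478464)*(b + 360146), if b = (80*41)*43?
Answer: 162310589658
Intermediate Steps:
b = 141040 (b = 3280*43 = 141040)
(-154611 + 478464)*(b + 360146) = (-154611 + 478464)*(141040 + 360146) = 323853*501186 = 162310589658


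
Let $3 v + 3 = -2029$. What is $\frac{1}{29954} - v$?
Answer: $\frac{60866531}{89862} \approx 677.33$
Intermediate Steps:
$v = - \frac{2032}{3}$ ($v = -1 + \frac{1}{3} \left(-2029\right) = -1 - \frac{2029}{3} = - \frac{2032}{3} \approx -677.33$)
$\frac{1}{29954} - v = \frac{1}{29954} - - \frac{2032}{3} = \frac{1}{29954} + \frac{2032}{3} = \frac{60866531}{89862}$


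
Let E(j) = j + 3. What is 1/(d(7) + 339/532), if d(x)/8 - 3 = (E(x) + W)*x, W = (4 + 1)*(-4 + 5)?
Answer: 532/459987 ≈ 0.0011566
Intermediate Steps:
E(j) = 3 + j
W = 5 (W = 5*1 = 5)
d(x) = 24 + 8*x*(8 + x) (d(x) = 24 + 8*(((3 + x) + 5)*x) = 24 + 8*((8 + x)*x) = 24 + 8*(x*(8 + x)) = 24 + 8*x*(8 + x))
1/(d(7) + 339/532) = 1/((24 + 8*7² + 64*7) + 339/532) = 1/((24 + 8*49 + 448) + 339*(1/532)) = 1/((24 + 392 + 448) + 339/532) = 1/(864 + 339/532) = 1/(459987/532) = 532/459987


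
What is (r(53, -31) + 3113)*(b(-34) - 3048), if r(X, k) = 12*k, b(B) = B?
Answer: -8447762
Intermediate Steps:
(r(53, -31) + 3113)*(b(-34) - 3048) = (12*(-31) + 3113)*(-34 - 3048) = (-372 + 3113)*(-3082) = 2741*(-3082) = -8447762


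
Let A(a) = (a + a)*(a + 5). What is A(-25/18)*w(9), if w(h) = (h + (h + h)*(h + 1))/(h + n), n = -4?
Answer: -2275/6 ≈ -379.17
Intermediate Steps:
A(a) = 2*a*(5 + a) (A(a) = (2*a)*(5 + a) = 2*a*(5 + a))
w(h) = (h + 2*h*(1 + h))/(-4 + h) (w(h) = (h + (h + h)*(h + 1))/(h - 4) = (h + (2*h)*(1 + h))/(-4 + h) = (h + 2*h*(1 + h))/(-4 + h))
A(-25/18)*w(9) = (2*(-25/18)*(5 - 25/18))*(9*(3 + 2*9)/(-4 + 9)) = (2*(-25*1/18)*(5 - 25*1/18))*(9*(3 + 18)/5) = (2*(-25/18)*(5 - 25/18))*(9*(⅕)*21) = (2*(-25/18)*(65/18))*(189/5) = -1625/162*189/5 = -2275/6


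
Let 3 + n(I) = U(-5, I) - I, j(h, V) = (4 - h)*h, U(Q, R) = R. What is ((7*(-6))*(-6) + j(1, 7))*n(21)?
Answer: -765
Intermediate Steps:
j(h, V) = h*(4 - h)
n(I) = -3 (n(I) = -3 + (I - I) = -3 + 0 = -3)
((7*(-6))*(-6) + j(1, 7))*n(21) = ((7*(-6))*(-6) + 1*(4 - 1*1))*(-3) = (-42*(-6) + 1*(4 - 1))*(-3) = (252 + 1*3)*(-3) = (252 + 3)*(-3) = 255*(-3) = -765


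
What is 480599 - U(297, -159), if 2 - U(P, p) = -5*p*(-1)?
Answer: 479802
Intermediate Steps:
U(P, p) = 2 - 5*p (U(P, p) = 2 - (-5*p)*(-1) = 2 - 5*p)
480599 - U(297, -159) = 480599 - (2 - 5*(-159)) = 480599 - (2 + 795) = 480599 - 1*797 = 480599 - 797 = 479802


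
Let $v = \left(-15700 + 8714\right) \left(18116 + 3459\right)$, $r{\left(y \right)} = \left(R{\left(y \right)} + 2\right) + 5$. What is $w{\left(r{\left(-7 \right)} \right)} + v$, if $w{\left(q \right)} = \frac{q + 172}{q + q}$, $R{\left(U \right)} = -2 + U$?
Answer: $- \frac{301445985}{2} \approx -1.5072 \cdot 10^{8}$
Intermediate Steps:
$r{\left(y \right)} = 5 + y$ ($r{\left(y \right)} = \left(\left(-2 + y\right) + 2\right) + 5 = y + 5 = 5 + y$)
$v = -150722950$ ($v = \left(-6986\right) 21575 = -150722950$)
$w{\left(q \right)} = \frac{172 + q}{2 q}$
$w{\left(r{\left(-7 \right)} \right)} + v = \frac{172 + \left(5 - 7\right)}{2 \left(5 - 7\right)} - 150722950 = \frac{172 - 2}{2 \left(-2\right)} - 150722950 = \frac{1}{2} \left(- \frac{1}{2}\right) 170 - 150722950 = - \frac{85}{2} - 150722950 = - \frac{301445985}{2}$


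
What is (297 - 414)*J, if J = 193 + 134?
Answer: -38259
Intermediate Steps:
J = 327
(297 - 414)*J = (297 - 414)*327 = -117*327 = -38259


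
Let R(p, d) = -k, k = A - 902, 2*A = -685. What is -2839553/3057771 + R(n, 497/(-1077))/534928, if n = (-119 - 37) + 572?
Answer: -3030302022349/3271374650976 ≈ -0.92631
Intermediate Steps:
A = -685/2 (A = (½)*(-685) = -685/2 ≈ -342.50)
k = -2489/2 (k = -685/2 - 902 = -2489/2 ≈ -1244.5)
n = 416 (n = -156 + 572 = 416)
R(p, d) = 2489/2 (R(p, d) = -1*(-2489/2) = 2489/2)
-2839553/3057771 + R(n, 497/(-1077))/534928 = -2839553/3057771 + (2489/2)/534928 = -2839553*1/3057771 + (2489/2)*(1/534928) = -2839553/3057771 + 2489/1069856 = -3030302022349/3271374650976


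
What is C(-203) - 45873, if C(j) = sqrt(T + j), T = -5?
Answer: -45873 + 4*I*sqrt(13) ≈ -45873.0 + 14.422*I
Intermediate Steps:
C(j) = sqrt(-5 + j)
C(-203) - 45873 = sqrt(-5 - 203) - 45873 = sqrt(-208) - 45873 = 4*I*sqrt(13) - 45873 = -45873 + 4*I*sqrt(13)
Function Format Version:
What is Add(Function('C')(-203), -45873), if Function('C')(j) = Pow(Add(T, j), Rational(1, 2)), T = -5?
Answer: Add(-45873, Mul(4, I, Pow(13, Rational(1, 2)))) ≈ Add(-45873., Mul(14.422, I))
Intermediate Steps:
Function('C')(j) = Pow(Add(-5, j), Rational(1, 2))
Add(Function('C')(-203), -45873) = Add(Pow(Add(-5, -203), Rational(1, 2)), -45873) = Add(Pow(-208, Rational(1, 2)), -45873) = Add(Mul(4, I, Pow(13, Rational(1, 2))), -45873) = Add(-45873, Mul(4, I, Pow(13, Rational(1, 2))))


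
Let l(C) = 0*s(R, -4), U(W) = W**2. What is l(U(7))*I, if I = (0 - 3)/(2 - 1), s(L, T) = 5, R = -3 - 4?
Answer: 0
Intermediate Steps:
R = -7
I = -3 (I = -3/1 = -3*1 = -3)
l(C) = 0 (l(C) = 0*5 = 0)
l(U(7))*I = 0*(-3) = 0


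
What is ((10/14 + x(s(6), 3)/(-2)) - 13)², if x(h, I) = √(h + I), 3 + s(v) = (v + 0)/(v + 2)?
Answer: 118483/784 + 43*√3/7 ≈ 161.77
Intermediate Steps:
s(v) = -3 + v/(2 + v) (s(v) = -3 + (v + 0)/(v + 2) = -3 + v/(2 + v))
x(h, I) = √(I + h)
((10/14 + x(s(6), 3)/(-2)) - 13)² = ((10/14 + √(3 + 2*(-3 - 1*6)/(2 + 6))/(-2)) - 13)² = ((10*(1/14) + √(3 + 2*(-3 - 6)/8)*(-½)) - 13)² = ((5/7 + √(3 + 2*(⅛)*(-9))*(-½)) - 13)² = ((5/7 + √(3 - 9/4)*(-½)) - 13)² = ((5/7 + √(¾)*(-½)) - 13)² = ((5/7 + (√3/2)*(-½)) - 13)² = ((5/7 - √3/4) - 13)² = (-86/7 - √3/4)²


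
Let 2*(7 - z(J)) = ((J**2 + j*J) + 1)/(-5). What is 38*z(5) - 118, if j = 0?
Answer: 1234/5 ≈ 246.80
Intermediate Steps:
z(J) = 71/10 + J**2/10 (z(J) = 7 - ((J**2 + 0*J) + 1)/(2*(-5)) = 7 - ((J**2 + 0) + 1)*(-1)/(2*5) = 7 - (J**2 + 1)*(-1)/(2*5) = 7 - (1 + J**2)*(-1)/(2*5) = 7 - (-1/5 - J**2/5)/2 = 7 + (1/10 + J**2/10) = 71/10 + J**2/10)
38*z(5) - 118 = 38*(71/10 + (1/10)*5**2) - 118 = 38*(71/10 + (1/10)*25) - 118 = 38*(71/10 + 5/2) - 118 = 38*(48/5) - 118 = 1824/5 - 118 = 1234/5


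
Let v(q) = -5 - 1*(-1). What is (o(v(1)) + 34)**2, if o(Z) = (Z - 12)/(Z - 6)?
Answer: 31684/25 ≈ 1267.4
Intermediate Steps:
v(q) = -4 (v(q) = -5 + 1 = -4)
o(Z) = (-12 + Z)/(-6 + Z)
(o(v(1)) + 34)**2 = ((-12 - 4)/(-6 - 4) + 34)**2 = (-16/(-10) + 34)**2 = (-1/10*(-16) + 34)**2 = (8/5 + 34)**2 = (178/5)**2 = 31684/25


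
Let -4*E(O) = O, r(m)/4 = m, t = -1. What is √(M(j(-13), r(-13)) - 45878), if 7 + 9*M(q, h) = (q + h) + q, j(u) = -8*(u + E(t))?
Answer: I*√412757/3 ≈ 214.15*I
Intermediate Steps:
r(m) = 4*m
E(O) = -O/4
j(u) = -2 - 8*u (j(u) = -8*(u - ¼*(-1)) = -8*(u + ¼) = -8*(¼ + u) = -2 - 8*u)
M(q, h) = -7/9 + h/9 + 2*q/9 (M(q, h) = -7/9 + ((q + h) + q)/9 = -7/9 + ((h + q) + q)/9 = -7/9 + (h + 2*q)/9 = -7/9 + (h/9 + 2*q/9) = -7/9 + h/9 + 2*q/9)
√(M(j(-13), r(-13)) - 45878) = √((-7/9 + (4*(-13))/9 + 2*(-2 - 8*(-13))/9) - 45878) = √((-7/9 + (⅑)*(-52) + 2*(-2 + 104)/9) - 45878) = √((-7/9 - 52/9 + (2/9)*102) - 45878) = √((-7/9 - 52/9 + 68/3) - 45878) = √(145/9 - 45878) = √(-412757/9) = I*√412757/3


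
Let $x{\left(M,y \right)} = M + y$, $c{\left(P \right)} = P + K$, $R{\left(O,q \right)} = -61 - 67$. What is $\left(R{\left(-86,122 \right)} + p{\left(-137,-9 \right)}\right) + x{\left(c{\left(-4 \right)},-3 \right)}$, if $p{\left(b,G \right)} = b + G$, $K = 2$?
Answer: $-279$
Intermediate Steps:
$R{\left(O,q \right)} = -128$
$c{\left(P \right)} = 2 + P$ ($c{\left(P \right)} = P + 2 = 2 + P$)
$p{\left(b,G \right)} = G + b$
$\left(R{\left(-86,122 \right)} + p{\left(-137,-9 \right)}\right) + x{\left(c{\left(-4 \right)},-3 \right)} = \left(-128 - 146\right) + \left(\left(2 - 4\right) - 3\right) = \left(-128 - 146\right) - 5 = -274 - 5 = -279$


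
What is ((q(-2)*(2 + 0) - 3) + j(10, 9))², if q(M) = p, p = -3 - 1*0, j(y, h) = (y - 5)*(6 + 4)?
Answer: 1681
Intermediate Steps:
j(y, h) = -50 + 10*y (j(y, h) = (-5 + y)*10 = -50 + 10*y)
p = -3 (p = -3 + 0 = -3)
q(M) = -3
((q(-2)*(2 + 0) - 3) + j(10, 9))² = ((-3*(2 + 0) - 3) + (-50 + 10*10))² = ((-3*2 - 3) + (-50 + 100))² = ((-6 - 3) + 50)² = (-9 + 50)² = 41² = 1681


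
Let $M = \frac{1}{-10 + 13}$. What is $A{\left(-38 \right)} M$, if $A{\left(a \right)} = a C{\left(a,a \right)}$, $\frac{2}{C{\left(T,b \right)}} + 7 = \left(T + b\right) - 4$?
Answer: $\frac{76}{261} \approx 0.29119$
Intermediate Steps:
$M = \frac{1}{3} \approx 0.33333$
$C{\left(T,b \right)} = \frac{2}{-11 + T + b}$ ($C{\left(T,b \right)} = \frac{2}{-7 - \left(4 - T - b\right)} = \frac{2}{-7 + \left(-4 + T + b\right)} = \frac{2}{-11 + T + b}$)
$A{\left(a \right)} = \frac{2 a}{-11 + 2 a}$ ($A{\left(a \right)} = a \frac{2}{-11 + a + a} = a \frac{2}{-11 + 2 a} = \frac{2 a}{-11 + 2 a}$)
$A{\left(-38 \right)} M = 2 \left(-38\right) \frac{1}{-11 + 2 \left(-38\right)} \frac{1}{3} = 2 \left(-38\right) \frac{1}{-11 - 76} \cdot \frac{1}{3} = 2 \left(-38\right) \frac{1}{-87} \cdot \frac{1}{3} = 2 \left(-38\right) \left(- \frac{1}{87}\right) \frac{1}{3} = \frac{76}{87} \cdot \frac{1}{3} = \frac{76}{261}$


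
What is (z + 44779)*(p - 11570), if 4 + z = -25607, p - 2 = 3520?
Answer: -154264064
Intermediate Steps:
p = 3522 (p = 2 + 3520 = 3522)
z = -25611 (z = -4 - 25607 = -25611)
(z + 44779)*(p - 11570) = (-25611 + 44779)*(3522 - 11570) = 19168*(-8048) = -154264064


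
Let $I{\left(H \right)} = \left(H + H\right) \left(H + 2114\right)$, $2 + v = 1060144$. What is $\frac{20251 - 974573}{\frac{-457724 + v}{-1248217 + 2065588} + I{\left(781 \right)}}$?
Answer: $- \frac{130005854577}{616024015118} \approx -0.21104$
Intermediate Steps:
$v = 1060142$ ($v = -2 + 1060144 = 1060142$)
$I{\left(H \right)} = 2 H \left(2114 + H\right)$
$\frac{20251 - 974573}{\frac{-457724 + v}{-1248217 + 2065588} + I{\left(781 \right)}} = \frac{20251 - 974573}{\frac{-457724 + 1060142}{-1248217 + 2065588} + 2 \cdot 781 \left(2114 + 781\right)} = - \frac{954322}{\frac{602418}{817371} + 2 \cdot 781 \cdot 2895} = - \frac{954322}{602418 \cdot \frac{1}{817371} + 4521990} = - \frac{954322}{\frac{200806}{272457} + 4521990} = - \frac{954322}{\frac{1232048030236}{272457}} = \left(-954322\right) \frac{272457}{1232048030236} = - \frac{130005854577}{616024015118}$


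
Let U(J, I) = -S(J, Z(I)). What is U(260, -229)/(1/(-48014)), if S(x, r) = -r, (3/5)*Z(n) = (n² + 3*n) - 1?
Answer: -4141447570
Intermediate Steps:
Z(n) = -5/3 + 5*n + 5*n²/3 (Z(n) = 5*((n² + 3*n) - 1)/3 = 5*(-1 + n² + 3*n)/3 = -5/3 + 5*n + 5*n²/3)
U(J, I) = -5/3 + 5*I + 5*I²/3 (U(J, I) = -(-1)*(-5/3 + 5*I + 5*I²/3) = -(5/3 - 5*I - 5*I²/3) = -5/3 + 5*I + 5*I²/3)
U(260, -229)/(1/(-48014)) = (-5/3 + 5*(-229) + (5/3)*(-229)²)/(1/(-48014)) = (-5/3 - 1145 + (5/3)*52441)/(-1/48014) = (-5/3 - 1145 + 262205/3)*(-48014) = 86255*(-48014) = -4141447570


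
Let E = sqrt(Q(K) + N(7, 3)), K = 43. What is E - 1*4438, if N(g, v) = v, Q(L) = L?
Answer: -4438 + sqrt(46) ≈ -4431.2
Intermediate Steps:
E = sqrt(46) (E = sqrt(43 + 3) = sqrt(46) ≈ 6.7823)
E - 1*4438 = sqrt(46) - 1*4438 = sqrt(46) - 4438 = -4438 + sqrt(46)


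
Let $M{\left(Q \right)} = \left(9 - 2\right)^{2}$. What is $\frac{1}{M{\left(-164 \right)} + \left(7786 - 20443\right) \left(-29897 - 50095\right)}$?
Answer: $\frac{1}{1012458793} \approx 9.877 \cdot 10^{-10}$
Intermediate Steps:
$M{\left(Q \right)} = 49$ ($M{\left(Q \right)} = 7^{2} = 49$)
$\frac{1}{M{\left(-164 \right)} + \left(7786 - 20443\right) \left(-29897 - 50095\right)} = \frac{1}{49 + \left(7786 - 20443\right) \left(-29897 - 50095\right)} = \frac{1}{49 - -1012458744} = \frac{1}{49 + 1012458744} = \frac{1}{1012458793}$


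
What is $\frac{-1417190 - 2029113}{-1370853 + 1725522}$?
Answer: $- \frac{492329}{50667} \approx -9.7169$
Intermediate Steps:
$\frac{-1417190 - 2029113}{-1370853 + 1725522} = - \frac{3446303}{354669} = \left(-3446303\right) \frac{1}{354669} = - \frac{492329}{50667}$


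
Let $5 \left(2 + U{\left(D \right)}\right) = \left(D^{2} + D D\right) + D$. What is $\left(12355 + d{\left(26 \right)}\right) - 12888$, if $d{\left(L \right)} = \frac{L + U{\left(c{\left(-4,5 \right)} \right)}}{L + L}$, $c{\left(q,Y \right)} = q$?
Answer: $- \frac{34608}{65} \approx -532.43$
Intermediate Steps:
$U{\left(D \right)} = -2 + \frac{D}{5} + \frac{2 D^{2}}{5}$ ($U{\left(D \right)} = -2 + \frac{\left(D^{2} + D D\right) + D}{5} = -2 + \frac{\left(D^{2} + D^{2}\right) + D}{5} = -2 + \frac{2 D^{2} + D}{5} = -2 + \frac{D + 2 D^{2}}{5} = -2 + \left(\frac{D}{5} + \frac{2 D^{2}}{5}\right) = -2 + \frac{D}{5} + \frac{2 D^{2}}{5}$)
$d{\left(L \right)} = \frac{\frac{18}{5} + L}{2 L}$ ($d{\left(L \right)} = \frac{L + \left(-2 + \frac{1}{5} \left(-4\right) + \frac{2 \left(-4\right)^{2}}{5}\right)}{L + L} = \frac{L - - \frac{18}{5}}{2 L} = \left(L - - \frac{18}{5}\right) \frac{1}{2 L} = \left(L + \frac{18}{5}\right) \frac{1}{2 L} = \left(\frac{18}{5} + L\right) \frac{1}{2 L} = \frac{\frac{18}{5} + L}{2 L}$)
$\left(12355 + d{\left(26 \right)}\right) - 12888 = \left(12355 + \frac{18 + 5 \cdot 26}{10 \cdot 26}\right) - 12888 = \left(12355 + \frac{1}{10} \cdot \frac{1}{26} \left(18 + 130\right)\right) - 12888 = \left(12355 + \frac{1}{10} \cdot \frac{1}{26} \cdot 148\right) - 12888 = \left(12355 + \frac{37}{65}\right) - 12888 = \frac{803112}{65} - 12888 = - \frac{34608}{65}$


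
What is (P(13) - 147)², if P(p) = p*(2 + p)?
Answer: 2304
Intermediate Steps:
(P(13) - 147)² = (13*(2 + 13) - 147)² = (13*15 - 147)² = (195 - 147)² = 48² = 2304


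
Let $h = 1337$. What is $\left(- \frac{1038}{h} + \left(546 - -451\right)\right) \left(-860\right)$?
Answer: $- \frac{1145477860}{1337} \approx -8.5675 \cdot 10^{5}$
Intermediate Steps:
$\left(- \frac{1038}{h} + \left(546 - -451\right)\right) \left(-860\right) = \left(- \frac{1038}{1337} + \left(546 - -451\right)\right) \left(-860\right) = \left(\left(-1038\right) \frac{1}{1337} + \left(546 + 451\right)\right) \left(-860\right) = \left(- \frac{1038}{1337} + 997\right) \left(-860\right) = \frac{1331951}{1337} \left(-860\right) = - \frac{1145477860}{1337}$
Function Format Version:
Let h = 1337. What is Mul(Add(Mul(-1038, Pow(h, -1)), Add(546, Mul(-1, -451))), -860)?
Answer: Rational(-1145477860, 1337) ≈ -8.5675e+5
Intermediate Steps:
Mul(Add(Mul(-1038, Pow(h, -1)), Add(546, Mul(-1, -451))), -860) = Mul(Add(Mul(-1038, Pow(1337, -1)), Add(546, Mul(-1, -451))), -860) = Mul(Add(Mul(-1038, Rational(1, 1337)), Add(546, 451)), -860) = Mul(Add(Rational(-1038, 1337), 997), -860) = Mul(Rational(1331951, 1337), -860) = Rational(-1145477860, 1337)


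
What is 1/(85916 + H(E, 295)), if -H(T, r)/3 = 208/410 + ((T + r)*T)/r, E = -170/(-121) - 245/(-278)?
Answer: 13685674457180/1175702983496325703 ≈ 1.1640e-5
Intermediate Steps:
E = 76905/33638 (E = -170*(-1/121) - 245*(-1/278) = 170/121 + 245/278 = 76905/33638 ≈ 2.2863)
H(T, r) = -312/205 - 3*T*(T + r)/r (H(T, r) = -3*(208/410 + ((T + r)*T)/r) = -3*(208*(1/410) + (T*(T + r))/r) = -3*(104/205 + T*(T + r)/r) = -312/205 - 3*T*(T + r)/r)
1/(85916 + H(E, 295)) = 1/(85916 + (-312/205 - 3*76905/33638 - 3*(76905/33638)²/295)) = 1/(85916 + (-312/205 - 230715/33638 - 3*5914379025/1131515044*1/295)) = 1/(85916 + (-312/205 - 230715/33638 - 3548627415/66759387596)) = 1/(85916 - 115423166751177/13685674457180) = 1/(1175702983496325703/13685674457180) = 13685674457180/1175702983496325703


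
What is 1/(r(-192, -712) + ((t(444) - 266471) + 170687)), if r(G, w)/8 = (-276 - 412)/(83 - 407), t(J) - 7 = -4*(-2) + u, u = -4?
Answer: -81/7756237 ≈ -1.0443e-5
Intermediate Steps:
t(J) = 11 (t(J) = 7 + (-4*(-2) - 4) = 7 + (8 - 4) = 7 + 4 = 11)
r(G, w) = 1376/81 (r(G, w) = 8*((-276 - 412)/(83 - 407)) = 8*(-688/(-324)) = 8*(-688*(-1/324)) = 8*(172/81) = 1376/81)
1/(r(-192, -712) + ((t(444) - 266471) + 170687)) = 1/(1376/81 + ((11 - 266471) + 170687)) = 1/(1376/81 + (-266460 + 170687)) = 1/(1376/81 - 95773) = 1/(-7756237/81) = -81/7756237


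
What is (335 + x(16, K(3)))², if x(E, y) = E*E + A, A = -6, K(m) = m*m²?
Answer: 342225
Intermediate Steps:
K(m) = m³
x(E, y) = -6 + E² (x(E, y) = E*E - 6 = E² - 6 = -6 + E²)
(335 + x(16, K(3)))² = (335 + (-6 + 16²))² = (335 + (-6 + 256))² = (335 + 250)² = 585² = 342225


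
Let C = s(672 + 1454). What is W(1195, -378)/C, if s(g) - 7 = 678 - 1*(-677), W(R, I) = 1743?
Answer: 581/454 ≈ 1.2797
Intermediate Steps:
s(g) = 1362 (s(g) = 7 + (678 - 1*(-677)) = 7 + (678 + 677) = 7 + 1355 = 1362)
C = 1362
W(1195, -378)/C = 1743/1362 = 1743*(1/1362) = 581/454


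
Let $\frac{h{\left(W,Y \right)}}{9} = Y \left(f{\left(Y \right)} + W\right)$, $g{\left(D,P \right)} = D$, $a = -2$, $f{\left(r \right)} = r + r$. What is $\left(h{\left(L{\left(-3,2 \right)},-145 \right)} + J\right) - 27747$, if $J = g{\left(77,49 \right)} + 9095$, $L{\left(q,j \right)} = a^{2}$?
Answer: $354655$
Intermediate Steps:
$f{\left(r \right)} = 2 r$
$L{\left(q,j \right)} = 4$ ($L{\left(q,j \right)} = \left(-2\right)^{2} = 4$)
$h{\left(W,Y \right)} = 9 Y \left(W + 2 Y\right)$ ($h{\left(W,Y \right)} = 9 Y \left(2 Y + W\right) = 9 Y \left(W + 2 Y\right)$)
$J = 9172$ ($J = 77 + 9095 = 9172$)
$\left(h{\left(L{\left(-3,2 \right)},-145 \right)} + J\right) - 27747 = \left(9 \left(-145\right) \left(4 + 2 \left(-145\right)\right) + 9172\right) - 27747 = \left(9 \left(-145\right) \left(4 - 290\right) + 9172\right) - 27747 = \left(9 \left(-145\right) \left(-286\right) + 9172\right) - 27747 = \left(373230 + 9172\right) - 27747 = 382402 - 27747 = 354655$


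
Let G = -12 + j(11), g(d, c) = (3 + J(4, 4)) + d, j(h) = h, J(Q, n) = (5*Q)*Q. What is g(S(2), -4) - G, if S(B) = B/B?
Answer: 85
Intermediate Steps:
J(Q, n) = 5*Q²
S(B) = 1
g(d, c) = 83 + d (g(d, c) = (3 + 5*4²) + d = (3 + 5*16) + d = (3 + 80) + d = 83 + d)
G = -1 (G = -12 + 11 = -1)
g(S(2), -4) - G = (83 + 1) - 1*(-1) = 84 + 1 = 85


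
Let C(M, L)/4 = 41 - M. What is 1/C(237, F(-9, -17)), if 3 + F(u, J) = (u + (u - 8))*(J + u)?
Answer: -1/784 ≈ -0.0012755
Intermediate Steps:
F(u, J) = -3 + (-8 + 2*u)*(J + u) (F(u, J) = -3 + (u + (u - 8))*(J + u) = -3 + (u + (-8 + u))*(J + u) = -3 + (-8 + 2*u)*(J + u))
C(M, L) = 164 - 4*M (C(M, L) = 4*(41 - M) = 164 - 4*M)
1/C(237, F(-9, -17)) = 1/(164 - 4*237) = 1/(164 - 948) = 1/(-784) = -1/784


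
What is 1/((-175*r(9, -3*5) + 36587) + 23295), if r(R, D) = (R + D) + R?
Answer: 1/59357 ≈ 1.6847e-5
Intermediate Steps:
r(R, D) = D + 2*R (r(R, D) = (D + R) + R = D + 2*R)
1/((-175*r(9, -3*5) + 36587) + 23295) = 1/((-175*(-3*5 + 2*9) + 36587) + 23295) = 1/((-175*(-15 + 18) + 36587) + 23295) = 1/((-175*3 + 36587) + 23295) = 1/((-525 + 36587) + 23295) = 1/(36062 + 23295) = 1/59357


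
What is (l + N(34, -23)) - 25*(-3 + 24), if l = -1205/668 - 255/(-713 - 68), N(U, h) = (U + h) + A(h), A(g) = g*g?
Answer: 7054855/521708 ≈ 13.523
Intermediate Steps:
A(g) = g²
N(U, h) = U + h + h² (N(U, h) = (U + h) + h² = U + h + h²)
l = -770765/521708 (l = -1205*1/668 - 255/(-781) = -1205/668 - 255*(-1/781) = -1205/668 + 255/781 = -770765/521708 ≈ -1.4774)
(l + N(34, -23)) - 25*(-3 + 24) = (-770765/521708 + (34 - 23 + (-23)²)) - 25*(-3 + 24) = (-770765/521708 + (34 - 23 + 529)) - 25*21 = (-770765/521708 + 540) - 525 = 280951555/521708 - 525 = 7054855/521708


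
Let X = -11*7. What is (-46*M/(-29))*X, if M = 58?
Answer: -7084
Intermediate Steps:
X = -77
(-46*M/(-29))*X = -2668/(-29)*(-77) = -2668*(-1)/29*(-77) = -46*(-2)*(-77) = 92*(-77) = -7084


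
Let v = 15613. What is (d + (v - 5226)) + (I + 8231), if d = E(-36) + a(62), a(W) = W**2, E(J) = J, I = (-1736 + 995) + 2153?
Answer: 23838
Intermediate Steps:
I = 1412 (I = -741 + 2153 = 1412)
d = 3808 (d = -36 + 62**2 = -36 + 3844 = 3808)
(d + (v - 5226)) + (I + 8231) = (3808 + (15613 - 5226)) + (1412 + 8231) = (3808 + 10387) + 9643 = 14195 + 9643 = 23838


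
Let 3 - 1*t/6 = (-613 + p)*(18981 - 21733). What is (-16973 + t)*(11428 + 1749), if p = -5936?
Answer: -1425145824611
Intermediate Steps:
t = -108137070 (t = 18 - 6*(-613 - 5936)*(18981 - 21733) = 18 - (-39294)*(-2752) = 18 - 6*18022848 = 18 - 108137088 = -108137070)
(-16973 + t)*(11428 + 1749) = (-16973 - 108137070)*(11428 + 1749) = -108154043*13177 = -1425145824611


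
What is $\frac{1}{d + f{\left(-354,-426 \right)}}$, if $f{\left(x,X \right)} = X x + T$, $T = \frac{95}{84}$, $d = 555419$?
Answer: $\frac{84}{59322827} \approx 1.416 \cdot 10^{-6}$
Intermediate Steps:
$T = \frac{95}{84}$ ($T = 95 \cdot \frac{1}{84} = \frac{95}{84} \approx 1.131$)
$f{\left(x,X \right)} = \frac{95}{84} + X x$ ($f{\left(x,X \right)} = X x + \frac{95}{84} = \frac{95}{84} + X x$)
$\frac{1}{d + f{\left(-354,-426 \right)}} = \frac{1}{555419 + \left(\frac{95}{84} - -150804\right)} = \frac{1}{555419 + \left(\frac{95}{84} + 150804\right)} = \frac{1}{555419 + \frac{12667631}{84}} = \frac{1}{\frac{59322827}{84}} = \frac{84}{59322827}$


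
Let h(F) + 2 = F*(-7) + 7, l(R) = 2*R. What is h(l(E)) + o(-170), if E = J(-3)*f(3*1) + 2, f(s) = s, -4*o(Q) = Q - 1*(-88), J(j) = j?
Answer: 247/2 ≈ 123.50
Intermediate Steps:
o(Q) = -22 - Q/4 (o(Q) = -(Q - 1*(-88))/4 = -(Q + 88)/4 = -(88 + Q)/4 = -22 - Q/4)
E = -7 (E = -9 + 2 = -7)
h(F) = 5 - 7*F (h(F) = -2 + (F*(-7) + 7) = -2 + (-7*F + 7) = -2 + (7 - 7*F) = 5 - 7*F)
h(l(E)) + o(-170) = (5 - 14*(-7)) + (-22 - 1/4*(-170)) = (5 - 7*(-14)) + (-22 + 85/2) = (5 + 98) + 41/2 = 103 + 41/2 = 247/2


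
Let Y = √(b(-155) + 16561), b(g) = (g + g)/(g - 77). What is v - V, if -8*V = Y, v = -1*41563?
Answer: -41563 + √55715699/464 ≈ -41547.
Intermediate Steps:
b(g) = 2*g/(-77 + g) (b(g) = (2*g)/(-77 + g) = 2*g/(-77 + g))
Y = √55715699/58 (Y = √(2*(-155)/(-77 - 155) + 16561) = √(2*(-155)/(-232) + 16561) = √(2*(-155)*(-1/232) + 16561) = √(155/116 + 16561) = √(1921231/116) = √55715699/58 ≈ 128.69)
v = -41563
V = -√55715699/464 ≈ -16.087
v - V = -41563 - (-1)*√55715699/464 = -41563 + √55715699/464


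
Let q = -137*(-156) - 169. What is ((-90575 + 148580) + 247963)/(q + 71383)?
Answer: 11768/3561 ≈ 3.3047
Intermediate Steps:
q = 21203 (q = 21372 - 169 = 21203)
((-90575 + 148580) + 247963)/(q + 71383) = ((-90575 + 148580) + 247963)/(21203 + 71383) = (58005 + 247963)/92586 = 305968*(1/92586) = 11768/3561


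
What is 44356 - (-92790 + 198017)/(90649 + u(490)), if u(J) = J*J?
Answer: 14670597417/330749 ≈ 44356.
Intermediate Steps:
u(J) = J²
44356 - (-92790 + 198017)/(90649 + u(490)) = 44356 - (-92790 + 198017)/(90649 + 490²) = 44356 - 105227/(90649 + 240100) = 44356 - 105227/330749 = 14670597417/330749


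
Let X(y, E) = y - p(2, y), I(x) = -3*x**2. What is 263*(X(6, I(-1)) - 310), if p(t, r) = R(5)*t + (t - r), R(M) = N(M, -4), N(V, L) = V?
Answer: -81530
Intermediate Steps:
R(M) = M
p(t, r) = -r + 6*t (p(t, r) = 5*t + (t - r) = -r + 6*t)
X(y, E) = -12 + 2*y (X(y, E) = y - (-y + 6*2) = y - (-y + 12) = y - (12 - y) = y + (-12 + y) = -12 + 2*y)
263*(X(6, I(-1)) - 310) = 263*((-12 + 2*6) - 310) = 263*((-12 + 12) - 310) = 263*(0 - 310) = 263*(-310) = -81530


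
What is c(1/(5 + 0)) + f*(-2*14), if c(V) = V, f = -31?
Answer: 4341/5 ≈ 868.20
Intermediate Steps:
c(1/(5 + 0)) + f*(-2*14) = 1/(5 + 0) - (-62)*14 = 1/5 - 31*(-28) = ⅕ + 868 = 4341/5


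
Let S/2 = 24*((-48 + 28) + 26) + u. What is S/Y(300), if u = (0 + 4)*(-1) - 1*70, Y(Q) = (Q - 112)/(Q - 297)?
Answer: 105/47 ≈ 2.2340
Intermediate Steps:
Y(Q) = (-112 + Q)/(-297 + Q)
u = -74 (u = 4*(-1) - 70 = -4 - 70 = -74)
S = 140 (S = 2*(24*((-48 + 28) + 26) - 74) = 2*(24*(-20 + 26) - 74) = 2*(24*6 - 74) = 2*(144 - 74) = 2*70 = 140)
S/Y(300) = 140/(((-112 + 300)/(-297 + 300))) = 140/((188/3)) = 140/(((⅓)*188)) = 140/(188/3) = 140*(3/188) = 105/47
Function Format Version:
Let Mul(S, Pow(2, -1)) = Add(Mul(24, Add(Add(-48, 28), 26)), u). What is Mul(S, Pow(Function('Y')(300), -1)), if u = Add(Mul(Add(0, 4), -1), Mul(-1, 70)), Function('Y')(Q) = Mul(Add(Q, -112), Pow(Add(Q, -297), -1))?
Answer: Rational(105, 47) ≈ 2.2340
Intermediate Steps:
Function('Y')(Q) = Mul(Pow(Add(-297, Q), -1), Add(-112, Q)) (Function('Y')(Q) = Mul(Add(-112, Q), Pow(Add(-297, Q), -1)) = Mul(Pow(Add(-297, Q), -1), Add(-112, Q)))
u = -74 (u = Add(Mul(4, -1), -70) = Add(-4, -70) = -74)
S = 140 (S = Mul(2, Add(Mul(24, Add(Add(-48, 28), 26)), -74)) = Mul(2, Add(Mul(24, Add(-20, 26)), -74)) = Mul(2, Add(Mul(24, 6), -74)) = Mul(2, Add(144, -74)) = Mul(2, 70) = 140)
Mul(S, Pow(Function('Y')(300), -1)) = Mul(140, Pow(Mul(Pow(Add(-297, 300), -1), Add(-112, 300)), -1)) = Mul(140, Pow(Mul(Pow(3, -1), 188), -1)) = Mul(140, Pow(Mul(Rational(1, 3), 188), -1)) = Mul(140, Pow(Rational(188, 3), -1)) = Mul(140, Rational(3, 188)) = Rational(105, 47)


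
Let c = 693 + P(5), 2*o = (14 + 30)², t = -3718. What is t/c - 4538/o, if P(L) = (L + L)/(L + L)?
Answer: -1687099/167948 ≈ -10.045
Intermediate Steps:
P(L) = 1 (P(L) = (2*L)/((2*L)) = (2*L)*(1/(2*L)) = 1)
o = 968 (o = (14 + 30)²/2 = (½)*44² = (½)*1936 = 968)
c = 694 (c = 693 + 1 = 694)
t/c - 4538/o = -3718/694 - 4538/968 = -3718*1/694 - 4538*1/968 = -1859/347 - 2269/484 = -1687099/167948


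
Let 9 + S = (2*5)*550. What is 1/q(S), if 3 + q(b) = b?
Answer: 1/5488 ≈ 0.00018222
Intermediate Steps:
S = 5491 (S = -9 + (2*5)*550 = -9 + 10*550 = -9 + 5500 = 5491)
q(b) = -3 + b
1/q(S) = 1/(-3 + 5491) = 1/5488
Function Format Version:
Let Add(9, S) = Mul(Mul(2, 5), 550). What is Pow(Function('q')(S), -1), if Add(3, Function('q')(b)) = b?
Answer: Rational(1, 5488) ≈ 0.00018222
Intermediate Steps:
S = 5491 (S = Add(-9, Mul(Mul(2, 5), 550)) = Add(-9, Mul(10, 550)) = Add(-9, 5500) = 5491)
Function('q')(b) = Add(-3, b)
Pow(Function('q')(S), -1) = Pow(Add(-3, 5491), -1) = Pow(5488, -1) = Rational(1, 5488)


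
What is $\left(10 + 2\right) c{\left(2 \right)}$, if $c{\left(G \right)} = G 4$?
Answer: $96$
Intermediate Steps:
$c{\left(G \right)} = 4 G$
$\left(10 + 2\right) c{\left(2 \right)} = \left(10 + 2\right) 4 \cdot 2 = 12 \cdot 8 = 96$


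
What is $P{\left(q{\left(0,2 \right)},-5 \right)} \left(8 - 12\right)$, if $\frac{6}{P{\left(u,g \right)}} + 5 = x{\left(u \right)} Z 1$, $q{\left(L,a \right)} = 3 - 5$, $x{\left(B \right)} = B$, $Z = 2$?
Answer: $\frac{8}{3} \approx 2.6667$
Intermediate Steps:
$q{\left(L,a \right)} = -2$ ($q{\left(L,a \right)} = 3 - 5 = -2$)
$P{\left(u,g \right)} = \frac{6}{-5 + 2 u}$ ($P{\left(u,g \right)} = \frac{6}{-5 + u 2 \cdot 1} = \frac{6}{-5 + 2 u 1} = \frac{6}{-5 + 2 u}$)
$P{\left(q{\left(0,2 \right)},-5 \right)} \left(8 - 12\right) = \frac{6}{-5 + 2 \left(-2\right)} \left(8 - 12\right) = \frac{6}{-5 - 4} \left(-4\right) = \frac{6}{-9} \left(-4\right) = 6 \left(- \frac{1}{9}\right) \left(-4\right) = \left(- \frac{2}{3}\right) \left(-4\right) = \frac{8}{3}$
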